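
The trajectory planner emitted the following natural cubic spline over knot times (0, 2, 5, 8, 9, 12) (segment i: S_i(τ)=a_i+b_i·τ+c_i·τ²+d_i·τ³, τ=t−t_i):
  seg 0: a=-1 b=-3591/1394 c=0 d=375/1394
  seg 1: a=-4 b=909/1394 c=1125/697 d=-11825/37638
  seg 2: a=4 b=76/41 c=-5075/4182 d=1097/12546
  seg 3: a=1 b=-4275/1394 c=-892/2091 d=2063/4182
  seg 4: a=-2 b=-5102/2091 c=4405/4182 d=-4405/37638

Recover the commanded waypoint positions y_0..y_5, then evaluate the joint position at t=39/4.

y_0 = S_0(0) = a_0 = -1
y_1 = S_1(0) = a_1 = -4
y_2 = S_2(0) = a_2 = 4
y_3 = S_3(0) = a_3 = 1
y_4 = S_4(0) = a_4 = -2
y_5 = S_4(3) = -3
t_q=39/4 is in segment 4 (τ=3/4); S_4(τ)=-293241/89216

y_0=-1 y_1=-4 y_2=4 y_3=1 y_4=-2 y_5=-3
S(39/4) = -293241/89216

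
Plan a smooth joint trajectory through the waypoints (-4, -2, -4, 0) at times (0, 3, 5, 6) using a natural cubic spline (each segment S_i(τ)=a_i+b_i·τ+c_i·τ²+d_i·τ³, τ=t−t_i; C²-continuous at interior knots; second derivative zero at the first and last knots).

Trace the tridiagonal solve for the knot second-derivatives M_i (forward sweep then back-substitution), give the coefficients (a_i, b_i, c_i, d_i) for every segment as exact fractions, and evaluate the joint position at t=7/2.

  seg 0: a=-4 b=73/42 c=0 d=-5/42
  seg 1: a=-2 b=-31/21 c=-15/14 d=55/84
  seg 2: a=-4 b=44/21 c=20/7 d=-20/21
S(7/2) = -655/224

Δ: Δ0=2/3, Δ1=-1, Δ2=4
row 1: diag=10, rhs=-10; c'=1/5, d'=-1
row 2: denom=6−2·1/5=28/5; d'=(30−2·-1)/(28/5)=40/7
back: M2=40/7
back: M1=-1−1/5·40/7=-15/7
M: M0=0, M1=-15/7, M2=40/7, M3=0
seg 0: a=-4, c=M0/2=0, d=(M1−M0)/(6·3)=-5/42, b=Δ0−h0·(2M0+M1)/6=73/42
seg 1: a=-2, c=M1/2=-15/14, d=(M2−M1)/(6·2)=55/84, b=Δ1−h1·(2M1+M2)/6=-31/21
seg 2: a=-4, c=M2/2=20/7, d=(M3−M2)/(6·1)=-20/21, b=Δ2−h2·(2M2+M3)/6=44/21
t_q=7/2 → seg 1, τ=1/2; S=-2+-31/21·τ+-15/14·τ²+55/84·τ³=-655/224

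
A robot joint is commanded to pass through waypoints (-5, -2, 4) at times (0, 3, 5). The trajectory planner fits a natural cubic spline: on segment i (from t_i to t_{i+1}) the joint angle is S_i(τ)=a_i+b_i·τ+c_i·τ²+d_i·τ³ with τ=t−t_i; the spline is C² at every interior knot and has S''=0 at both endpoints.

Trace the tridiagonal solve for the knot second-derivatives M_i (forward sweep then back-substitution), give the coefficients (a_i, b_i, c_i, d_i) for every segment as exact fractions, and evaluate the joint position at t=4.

  seg 0: a=-5 b=2/5 c=0 d=1/15
  seg 1: a=-2 b=11/5 c=3/5 d=-1/10
S(4) = 7/10

Δ: Δ0=1, Δ1=3
row 1: diag=10, rhs=12; c'=1/5, d'=6/5
back: M1=6/5
M: M0=0, M1=6/5, M2=0
seg 0: a=-5, c=M0/2=0, d=(M1−M0)/(6·3)=1/15, b=Δ0−h0·(2M0+M1)/6=2/5
seg 1: a=-2, c=M1/2=3/5, d=(M2−M1)/(6·2)=-1/10, b=Δ1−h1·(2M1+M2)/6=11/5
t_q=4 → seg 1, τ=1; S=-2+11/5·τ+3/5·τ²+-1/10·τ³=7/10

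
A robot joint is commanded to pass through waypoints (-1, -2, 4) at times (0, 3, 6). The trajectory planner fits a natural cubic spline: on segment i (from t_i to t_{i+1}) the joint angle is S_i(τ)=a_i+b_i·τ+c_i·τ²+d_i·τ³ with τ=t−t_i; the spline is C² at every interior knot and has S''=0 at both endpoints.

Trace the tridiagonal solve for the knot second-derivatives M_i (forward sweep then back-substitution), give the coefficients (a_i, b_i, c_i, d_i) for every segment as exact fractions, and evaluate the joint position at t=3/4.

Δ: Δ0=-1/3, Δ1=2
row 1: diag=12, rhs=14; c'=1/4, d'=7/6
back: M1=7/6
M: M0=0, M1=7/6, M2=0
seg 0: a=-1, c=M0/2=0, d=(M1−M0)/(6·3)=7/108, b=Δ0−h0·(2M0+M1)/6=-11/12
seg 1: a=-2, c=M1/2=7/12, d=(M2−M1)/(6·3)=-7/108, b=Δ1−h1·(2M1+M2)/6=5/6
t_q=3/4 → seg 0, τ=3/4; S=-1+-11/12·τ+0·τ²+7/108·τ³=-425/256

  seg 0: a=-1 b=-11/12 c=0 d=7/108
  seg 1: a=-2 b=5/6 c=7/12 d=-7/108
S(3/4) = -425/256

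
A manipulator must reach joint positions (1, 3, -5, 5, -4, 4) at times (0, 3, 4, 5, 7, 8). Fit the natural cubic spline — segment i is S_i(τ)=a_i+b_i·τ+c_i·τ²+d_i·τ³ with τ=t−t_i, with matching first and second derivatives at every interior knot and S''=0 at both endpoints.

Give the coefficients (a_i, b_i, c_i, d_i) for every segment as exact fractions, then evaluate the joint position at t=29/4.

Δ: Δ0=2/3, Δ1=-8, Δ2=10, Δ3=-9/2, Δ4=8
row 1: diag=8, rhs=-52; c'=1/8, d'=-13/2
row 2: denom=4−1·1/8=31/8; d'=(108−1·-13/2)/(31/8)=916/31
row 3: denom=6−1·8/31=178/31; d'=(-87−1·916/31)/(178/31)=-3613/178
row 4: denom=6−2·31/89=472/89; d'=(75−2·-3613/178)/(472/89)=1286/59
back: M4=1286/59
back: M3=-3613/178−31/89·1286/59=-3291/118
back: M2=916/31−8/31·-3291/118=2168/59
back: M1=-13/2−1/8·2168/59=-1309/118
M: M0=0, M1=-1309/118, M2=2168/59, M3=-3291/118, M4=1286/59, M5=0
seg 0: a=1, c=M0/2=0, d=(M1−M0)/(6·3)=-1309/2124, b=Δ0−h0·(2M0+M1)/6=4399/708
seg 1: a=3, c=M1/2=-1309/236, d=(M2−M1)/(6·1)=5645/708, b=Δ1−h1·(2M1+M2)/6=-3691/354
seg 2: a=-5, c=M2/2=1084/59, d=(M3−M2)/(6·1)=-7627/708, b=Δ2−h2·(2M2+M3)/6=1699/708
seg 3: a=5, c=M3/2=-3291/236, d=(M4−M3)/(6·2)=5863/1416, b=Δ3−h3·(2M3+M4)/6=2417/354
seg 4: a=-4, c=M4/2=643/59, d=(M5−M4)/(6·1)=-643/177, b=Δ4−h4·(2M4+M5)/6=130/177
t_q=29/4 → seg 4, τ=1/4; S=-4+130/177·τ+643/59·τ²+-643/177·τ³=-12053/3776

  seg 0: a=1 b=4399/708 c=0 d=-1309/2124
  seg 1: a=3 b=-3691/354 c=-1309/236 d=5645/708
  seg 2: a=-5 b=1699/708 c=1084/59 d=-7627/708
  seg 3: a=5 b=2417/354 c=-3291/236 d=5863/1416
  seg 4: a=-4 b=130/177 c=643/59 d=-643/177
S(29/4) = -12053/3776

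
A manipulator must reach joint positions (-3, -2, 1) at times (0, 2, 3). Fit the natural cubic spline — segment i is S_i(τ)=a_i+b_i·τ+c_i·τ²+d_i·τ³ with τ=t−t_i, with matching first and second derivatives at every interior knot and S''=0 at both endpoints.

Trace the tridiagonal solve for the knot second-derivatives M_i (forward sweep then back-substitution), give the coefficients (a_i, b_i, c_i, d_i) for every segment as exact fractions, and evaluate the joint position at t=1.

  seg 0: a=-3 b=-1/3 c=0 d=5/24
  seg 1: a=-2 b=13/6 c=5/4 d=-5/12
S(1) = -25/8

Δ: Δ0=1/2, Δ1=3
row 1: diag=6, rhs=15; c'=1/6, d'=5/2
back: M1=5/2
M: M0=0, M1=5/2, M2=0
seg 0: a=-3, c=M0/2=0, d=(M1−M0)/(6·2)=5/24, b=Δ0−h0·(2M0+M1)/6=-1/3
seg 1: a=-2, c=M1/2=5/4, d=(M2−M1)/(6·1)=-5/12, b=Δ1−h1·(2M1+M2)/6=13/6
t_q=1 → seg 0, τ=1; S=-3+-1/3·τ+0·τ²+5/24·τ³=-25/8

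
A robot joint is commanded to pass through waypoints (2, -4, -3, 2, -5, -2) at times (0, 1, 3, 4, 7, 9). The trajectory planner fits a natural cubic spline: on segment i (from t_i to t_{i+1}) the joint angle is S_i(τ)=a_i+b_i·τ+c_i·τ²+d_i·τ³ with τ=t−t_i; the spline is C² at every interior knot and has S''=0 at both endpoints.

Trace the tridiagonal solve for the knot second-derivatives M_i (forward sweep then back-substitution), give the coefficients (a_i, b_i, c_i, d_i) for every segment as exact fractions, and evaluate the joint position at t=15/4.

  seg 0: a=2 b=-22751/3318 c=0 d=2843/3318
  seg 1: a=-4 b=-7111/1659 c=2843/1106 d=-1177/13272
  seg 2: a=-3 b=16363/3318 c=4509/2212 d=-13073/6636
  seg 3: a=2 b=20561/6636 c=-2141/553 d=4559/6636
  seg 4: a=-5 b=-5249/3318 c=5113/2212 d=-5113/13272
S(15/4) = 143579/141568

Δ: Δ0=-6, Δ1=1/2, Δ2=5, Δ3=-7/3, Δ4=3/2
row 1: diag=6, rhs=39; c'=1/3, d'=13/2
row 2: denom=6−2·1/3=16/3; d'=(27−2·13/2)/(16/3)=21/8
row 3: denom=8−1·3/16=125/16; d'=(-44−1·21/8)/(125/16)=-746/125
row 4: denom=10−3·48/125=1106/125; d'=(23−3·-746/125)/(1106/125)=5113/1106
back: M4=5113/1106
back: M3=-746/125−48/125·5113/1106=-4282/553
back: M2=21/8−3/16·-4282/553=4509/1106
back: M1=13/2−1/3·4509/1106=2843/553
M: M0=0, M1=2843/553, M2=4509/1106, M3=-4282/553, M4=5113/1106, M5=0
seg 0: a=2, c=M0/2=0, d=(M1−M0)/(6·1)=2843/3318, b=Δ0−h0·(2M0+M1)/6=-22751/3318
seg 1: a=-4, c=M1/2=2843/1106, d=(M2−M1)/(6·2)=-1177/13272, b=Δ1−h1·(2M1+M2)/6=-7111/1659
seg 2: a=-3, c=M2/2=4509/2212, d=(M3−M2)/(6·1)=-13073/6636, b=Δ2−h2·(2M2+M3)/6=16363/3318
seg 3: a=2, c=M3/2=-2141/553, d=(M4−M3)/(6·3)=4559/6636, b=Δ3−h3·(2M3+M4)/6=20561/6636
seg 4: a=-5, c=M4/2=5113/2212, d=(M5−M4)/(6·2)=-5113/13272, b=Δ4−h4·(2M4+M5)/6=-5249/3318
t_q=15/4 → seg 2, τ=3/4; S=-3+16363/3318·τ+4509/2212·τ²+-13073/6636·τ³=143579/141568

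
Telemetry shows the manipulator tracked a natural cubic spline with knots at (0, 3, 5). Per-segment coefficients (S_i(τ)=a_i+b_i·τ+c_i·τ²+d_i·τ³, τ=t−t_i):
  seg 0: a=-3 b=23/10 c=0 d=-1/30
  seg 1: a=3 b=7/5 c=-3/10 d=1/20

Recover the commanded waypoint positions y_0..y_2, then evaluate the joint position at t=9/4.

y_0 = S_0(0) = a_0 = -3
y_1 = S_1(0) = a_1 = 3
y_2 = S_1(2) = 5
t_q=9/4 is in segment 0 (τ=9/4); S_0(τ)=1149/640

y_0=-3 y_1=3 y_2=5
S(9/4) = 1149/640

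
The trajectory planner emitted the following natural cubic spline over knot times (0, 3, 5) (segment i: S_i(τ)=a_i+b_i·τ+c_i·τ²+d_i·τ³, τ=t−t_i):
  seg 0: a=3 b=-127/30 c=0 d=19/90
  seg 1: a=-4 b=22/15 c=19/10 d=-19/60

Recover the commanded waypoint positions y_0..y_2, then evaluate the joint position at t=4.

y_0=3 y_1=-4 y_2=4
S(4) = -19/20

y_0 = S_0(0) = a_0 = 3
y_1 = S_1(0) = a_1 = -4
y_2 = S_1(2) = 4
t_q=4 is in segment 1 (τ=1); S_1(τ)=-19/20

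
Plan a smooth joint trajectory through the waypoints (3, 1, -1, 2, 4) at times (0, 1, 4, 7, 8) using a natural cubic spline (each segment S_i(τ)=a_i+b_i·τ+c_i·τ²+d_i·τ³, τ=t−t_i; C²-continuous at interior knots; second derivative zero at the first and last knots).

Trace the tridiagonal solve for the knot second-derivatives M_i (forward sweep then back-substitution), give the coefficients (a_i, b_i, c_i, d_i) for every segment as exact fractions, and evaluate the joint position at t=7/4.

  seg 0: a=3 b=-1333/624 c=0 d=85/624
  seg 1: a=1 b=-539/312 c=85/208 d=-103/5616
  seg 2: a=-1 b=11/48 c=19/78 d=25/5616
  seg 3: a=2 b=565/312 c=59/208 d=-59/624
S(7/4) = -979/13312

Δ: Δ0=-2, Δ1=-2/3, Δ2=1, Δ3=2
row 1: diag=8, rhs=8; c'=3/8, d'=1
row 2: denom=12−3·3/8=87/8; d'=(10−3·1)/(87/8)=56/87
row 3: denom=8−3·8/29=208/29; d'=(6−3·56/87)/(208/29)=59/104
back: M3=59/104
back: M2=56/87−8/29·59/104=19/39
back: M1=1−3/8·19/39=85/104
M: M0=0, M1=85/104, M2=19/39, M3=59/104, M4=0
seg 0: a=3, c=M0/2=0, d=(M1−M0)/(6·1)=85/624, b=Δ0−h0·(2M0+M1)/6=-1333/624
seg 1: a=1, c=M1/2=85/208, d=(M2−M1)/(6·3)=-103/5616, b=Δ1−h1·(2M1+M2)/6=-539/312
seg 2: a=-1, c=M2/2=19/78, d=(M3−M2)/(6·3)=25/5616, b=Δ2−h2·(2M2+M3)/6=11/48
seg 3: a=2, c=M3/2=59/208, d=(M4−M3)/(6·1)=-59/624, b=Δ3−h3·(2M3+M4)/6=565/312
t_q=7/4 → seg 1, τ=3/4; S=1+-539/312·τ+85/208·τ²+-103/5616·τ³=-979/13312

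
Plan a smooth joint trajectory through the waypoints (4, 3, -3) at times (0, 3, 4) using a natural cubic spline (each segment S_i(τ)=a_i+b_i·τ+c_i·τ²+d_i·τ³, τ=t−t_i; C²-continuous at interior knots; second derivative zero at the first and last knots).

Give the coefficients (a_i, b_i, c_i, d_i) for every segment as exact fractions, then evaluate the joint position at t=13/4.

  seg 0: a=4 b=43/24 c=0 d=-17/72
  seg 1: a=3 b=-55/12 c=-17/8 d=17/24
S(13/4) = 887/512

Δ: Δ0=-1/3, Δ1=-6
row 1: diag=8, rhs=-34; c'=1/8, d'=-17/4
back: M1=-17/4
M: M0=0, M1=-17/4, M2=0
seg 0: a=4, c=M0/2=0, d=(M1−M0)/(6·3)=-17/72, b=Δ0−h0·(2M0+M1)/6=43/24
seg 1: a=3, c=M1/2=-17/8, d=(M2−M1)/(6·1)=17/24, b=Δ1−h1·(2M1+M2)/6=-55/12
t_q=13/4 → seg 1, τ=1/4; S=3+-55/12·τ+-17/8·τ²+17/24·τ³=887/512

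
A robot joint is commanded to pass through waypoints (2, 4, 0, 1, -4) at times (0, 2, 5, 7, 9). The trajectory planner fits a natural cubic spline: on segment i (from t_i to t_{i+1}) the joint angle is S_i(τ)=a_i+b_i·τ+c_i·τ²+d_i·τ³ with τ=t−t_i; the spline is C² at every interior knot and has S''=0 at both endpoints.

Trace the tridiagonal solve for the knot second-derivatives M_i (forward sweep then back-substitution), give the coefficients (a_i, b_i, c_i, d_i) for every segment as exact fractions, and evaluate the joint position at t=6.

Δ: Δ0=1, Δ1=-4/3, Δ2=1/2, Δ3=-5/2
row 1: diag=10, rhs=-14; c'=3/10, d'=-7/5
row 2: denom=10−3·3/10=91/10; d'=(11−3·-7/5)/(91/10)=152/91
row 3: denom=8−2·20/91=688/91; d'=(-18−2·152/91)/(688/91)=-971/344
back: M3=-971/344
back: M2=152/91−20/91·-971/344=197/86
back: M1=-7/5−3/10·197/86=-359/172
M: M0=0, M1=-359/172, M2=197/86, M3=-971/344, M4=0
seg 0: a=2, c=M0/2=0, d=(M1−M0)/(6·2)=-359/2064, b=Δ0−h0·(2M0+M1)/6=875/516
seg 1: a=4, c=M1/2=-359/344, d=(M2−M1)/(6·3)=251/1032, b=Δ1−h1·(2M1+M2)/6=-101/258
seg 2: a=0, c=M2/2=197/172, d=(M3−M2)/(6·2)=-1759/4128, b=Δ2−h2·(2M2+M3)/6=-89/1032
seg 3: a=1, c=M3/2=-971/688, d=(M4−M3)/(6·2)=971/4128, b=Δ3−h3·(2M3+M4)/6=-319/516
t_q=6 → seg 2, τ=1; S=0+-89/1032·τ+197/172·τ²+-1759/4128·τ³=871/1376

  seg 0: a=2 b=875/516 c=0 d=-359/2064
  seg 1: a=4 b=-101/258 c=-359/344 d=251/1032
  seg 2: a=0 b=-89/1032 c=197/172 d=-1759/4128
  seg 3: a=1 b=-319/516 c=-971/688 d=971/4128
S(6) = 871/1376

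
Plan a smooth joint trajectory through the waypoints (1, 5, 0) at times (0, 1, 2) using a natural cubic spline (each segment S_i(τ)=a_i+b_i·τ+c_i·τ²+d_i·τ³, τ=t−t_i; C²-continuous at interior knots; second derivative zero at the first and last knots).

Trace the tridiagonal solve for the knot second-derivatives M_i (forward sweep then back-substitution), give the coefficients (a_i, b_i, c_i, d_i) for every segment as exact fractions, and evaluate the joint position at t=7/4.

  seg 0: a=1 b=25/4 c=0 d=-9/4
  seg 1: a=5 b=-1/2 c=-27/4 d=9/4
S(7/4) = 455/256

Δ: Δ0=4, Δ1=-5
row 1: diag=4, rhs=-54; c'=1/4, d'=-27/2
back: M1=-27/2
M: M0=0, M1=-27/2, M2=0
seg 0: a=1, c=M0/2=0, d=(M1−M0)/(6·1)=-9/4, b=Δ0−h0·(2M0+M1)/6=25/4
seg 1: a=5, c=M1/2=-27/4, d=(M2−M1)/(6·1)=9/4, b=Δ1−h1·(2M1+M2)/6=-1/2
t_q=7/4 → seg 1, τ=3/4; S=5+-1/2·τ+-27/4·τ²+9/4·τ³=455/256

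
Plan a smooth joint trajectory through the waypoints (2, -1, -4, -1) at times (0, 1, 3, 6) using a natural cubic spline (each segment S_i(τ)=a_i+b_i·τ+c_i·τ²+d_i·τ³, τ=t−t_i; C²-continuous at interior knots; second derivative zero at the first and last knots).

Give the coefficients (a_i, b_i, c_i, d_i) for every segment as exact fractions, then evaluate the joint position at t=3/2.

Δ: Δ0=-3, Δ1=-3/2, Δ2=1
row 1: diag=6, rhs=9; c'=1/3, d'=3/2
row 2: denom=10−2·1/3=28/3; d'=(15−2·3/2)/(28/3)=9/7
back: M2=9/7
back: M1=3/2−1/3·9/7=15/14
M: M0=0, M1=15/14, M2=9/7, M3=0
seg 0: a=2, c=M0/2=0, d=(M1−M0)/(6·1)=5/28, b=Δ0−h0·(2M0+M1)/6=-89/28
seg 1: a=-1, c=M1/2=15/28, d=(M2−M1)/(6·2)=1/56, b=Δ1−h1·(2M1+M2)/6=-37/14
seg 2: a=-4, c=M2/2=9/14, d=(M3−M2)/(6·3)=-1/14, b=Δ2−h2·(2M2+M3)/6=-2/7
t_q=3/2 → seg 1, τ=1/2; S=-1+-37/14·τ+15/28·τ²+1/56·τ³=-979/448

  seg 0: a=2 b=-89/28 c=0 d=5/28
  seg 1: a=-1 b=-37/14 c=15/28 d=1/56
  seg 2: a=-4 b=-2/7 c=9/14 d=-1/14
S(3/2) = -979/448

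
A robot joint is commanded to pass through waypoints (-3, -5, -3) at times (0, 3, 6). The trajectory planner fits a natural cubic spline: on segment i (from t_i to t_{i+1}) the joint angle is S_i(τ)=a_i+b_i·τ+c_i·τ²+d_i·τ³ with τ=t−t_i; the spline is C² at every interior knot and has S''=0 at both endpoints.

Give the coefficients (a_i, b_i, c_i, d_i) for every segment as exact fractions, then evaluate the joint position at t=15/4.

  seg 0: a=-3 b=-1 c=0 d=1/27
  seg 1: a=-5 b=0 c=1/3 d=-1/27
S(15/4) = -309/64

Δ: Δ0=-2/3, Δ1=2/3
row 1: diag=12, rhs=8; c'=1/4, d'=2/3
back: M1=2/3
M: M0=0, M1=2/3, M2=0
seg 0: a=-3, c=M0/2=0, d=(M1−M0)/(6·3)=1/27, b=Δ0−h0·(2M0+M1)/6=-1
seg 1: a=-5, c=M1/2=1/3, d=(M2−M1)/(6·3)=-1/27, b=Δ1−h1·(2M1+M2)/6=0
t_q=15/4 → seg 1, τ=3/4; S=-5+0·τ+1/3·τ²+-1/27·τ³=-309/64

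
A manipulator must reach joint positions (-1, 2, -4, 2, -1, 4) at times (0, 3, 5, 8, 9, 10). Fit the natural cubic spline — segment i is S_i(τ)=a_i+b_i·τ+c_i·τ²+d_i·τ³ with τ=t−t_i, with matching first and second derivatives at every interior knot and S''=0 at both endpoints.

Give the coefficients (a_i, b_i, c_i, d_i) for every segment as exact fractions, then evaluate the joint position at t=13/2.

  seg 0: a=-1 b=1223/436 c=0 d=-787/3924
  seg 1: a=2 b=-569/218 c=-787/436 d=351/436
  seg 2: a=-4 b=-37/218 c=1319/436 d=-3011/3924
  seg 3: a=2 b=-1193/436 c=-423/109 d=1577/436
  seg 4: a=-1 b=77/218 c=3039/436 d=-1013/436
S(13/2) = -131/3488

Δ: Δ0=1, Δ1=-3, Δ2=2, Δ3=-3, Δ4=5
row 1: diag=10, rhs=-24; c'=1/5, d'=-12/5
row 2: denom=10−2·1/5=48/5; d'=(30−2·-12/5)/(48/5)=29/8
row 3: denom=8−3·5/16=113/16; d'=(-30−3·29/8)/(113/16)=-654/113
row 4: denom=4−1·16/113=436/113; d'=(48−1·-654/113)/(436/113)=3039/218
back: M4=3039/218
back: M3=-654/113−16/113·3039/218=-846/109
back: M2=29/8−5/16·-846/109=1319/218
back: M1=-12/5−1/5·1319/218=-787/218
M: M0=0, M1=-787/218, M2=1319/218, M3=-846/109, M4=3039/218, M5=0
seg 0: a=-1, c=M0/2=0, d=(M1−M0)/(6·3)=-787/3924, b=Δ0−h0·(2M0+M1)/6=1223/436
seg 1: a=2, c=M1/2=-787/436, d=(M2−M1)/(6·2)=351/436, b=Δ1−h1·(2M1+M2)/6=-569/218
seg 2: a=-4, c=M2/2=1319/436, d=(M3−M2)/(6·3)=-3011/3924, b=Δ2−h2·(2M2+M3)/6=-37/218
seg 3: a=2, c=M3/2=-423/109, d=(M4−M3)/(6·1)=1577/436, b=Δ3−h3·(2M3+M4)/6=-1193/436
seg 4: a=-1, c=M4/2=3039/436, d=(M5−M4)/(6·1)=-1013/436, b=Δ4−h4·(2M4+M5)/6=77/218
t_q=13/2 → seg 2, τ=3/2; S=-4+-37/218·τ+1319/436·τ²+-3011/3924·τ³=-131/3488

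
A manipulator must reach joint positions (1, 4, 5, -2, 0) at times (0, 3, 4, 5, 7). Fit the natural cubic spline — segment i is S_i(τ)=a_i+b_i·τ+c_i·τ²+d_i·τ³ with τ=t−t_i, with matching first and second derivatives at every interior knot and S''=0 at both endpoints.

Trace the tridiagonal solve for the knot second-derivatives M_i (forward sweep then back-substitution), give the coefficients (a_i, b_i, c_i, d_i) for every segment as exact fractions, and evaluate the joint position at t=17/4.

  seg 0: a=1 b=5/89 c=0 d=28/267
  seg 1: a=4 b=257/89 c=84/89 d=-252/89
  seg 2: a=5 b=-331/89 c=-672/89 d=380/89
  seg 3: a=-2 b=-535/89 c=468/89 d=-78/89
S(17/4) = 5219/1424

Δ: Δ0=1, Δ1=1, Δ2=-7, Δ3=1
row 1: diag=8, rhs=0; c'=1/8, d'=0
row 2: denom=4−1·1/8=31/8; d'=(-48−1·0)/(31/8)=-384/31
row 3: denom=6−1·8/31=178/31; d'=(48−1·-384/31)/(178/31)=936/89
back: M3=936/89
back: M2=-384/31−8/31·936/89=-1344/89
back: M1=0−1/8·-1344/89=168/89
M: M0=0, M1=168/89, M2=-1344/89, M3=936/89, M4=0
seg 0: a=1, c=M0/2=0, d=(M1−M0)/(6·3)=28/267, b=Δ0−h0·(2M0+M1)/6=5/89
seg 1: a=4, c=M1/2=84/89, d=(M2−M1)/(6·1)=-252/89, b=Δ1−h1·(2M1+M2)/6=257/89
seg 2: a=5, c=M2/2=-672/89, d=(M3−M2)/(6·1)=380/89, b=Δ2−h2·(2M2+M3)/6=-331/89
seg 3: a=-2, c=M3/2=468/89, d=(M4−M3)/(6·2)=-78/89, b=Δ3−h3·(2M3+M4)/6=-535/89
t_q=17/4 → seg 2, τ=1/4; S=5+-331/89·τ+-672/89·τ²+380/89·τ³=5219/1424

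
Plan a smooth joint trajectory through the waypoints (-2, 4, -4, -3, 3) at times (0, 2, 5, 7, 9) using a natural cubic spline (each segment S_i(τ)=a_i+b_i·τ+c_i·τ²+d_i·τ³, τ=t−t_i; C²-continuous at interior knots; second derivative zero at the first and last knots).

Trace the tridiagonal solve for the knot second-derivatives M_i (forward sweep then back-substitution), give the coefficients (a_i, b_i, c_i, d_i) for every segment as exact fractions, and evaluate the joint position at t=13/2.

Δ: Δ0=3, Δ1=-8/3, Δ2=1/2, Δ3=3
row 1: diag=10, rhs=-34; c'=3/10, d'=-17/5
row 2: denom=10−3·3/10=91/10; d'=(19−3·-17/5)/(91/10)=292/91
row 3: denom=8−2·20/91=688/91; d'=(15−2·292/91)/(688/91)=781/688
back: M3=781/688
back: M2=292/91−20/91·781/688=509/172
back: M1=-17/5−3/10·509/172=-1475/344
M: M0=0, M1=-1475/344, M2=509/172, M3=781/688, M4=0
seg 0: a=-2, c=M0/2=0, d=(M1−M0)/(6·2)=-1475/4128, b=Δ0−h0·(2M0+M1)/6=4571/1032
seg 1: a=4, c=M1/2=-1475/688, d=(M2−M1)/(6·3)=277/688, b=Δ1−h1·(2M1+M2)/6=73/516
seg 2: a=-4, c=M2/2=509/344, d=(M3−M2)/(6·2)=-1255/8256, b=Δ2−h2·(2M2+M3)/6=-3821/2064
seg 3: a=-3, c=M3/2=781/1376, d=(M4−M3)/(6·2)=-781/8256, b=Δ3−h3·(2M3+M4)/6=2315/1032
t_q=13/2 → seg 2, τ=3/2; S=-4+-3821/2064·τ+509/344·τ²+-1255/8256·τ³=-87199/22016

  seg 0: a=-2 b=4571/1032 c=0 d=-1475/4128
  seg 1: a=4 b=73/516 c=-1475/688 d=277/688
  seg 2: a=-4 b=-3821/2064 c=509/344 d=-1255/8256
  seg 3: a=-3 b=2315/1032 c=781/1376 d=-781/8256
S(13/2) = -87199/22016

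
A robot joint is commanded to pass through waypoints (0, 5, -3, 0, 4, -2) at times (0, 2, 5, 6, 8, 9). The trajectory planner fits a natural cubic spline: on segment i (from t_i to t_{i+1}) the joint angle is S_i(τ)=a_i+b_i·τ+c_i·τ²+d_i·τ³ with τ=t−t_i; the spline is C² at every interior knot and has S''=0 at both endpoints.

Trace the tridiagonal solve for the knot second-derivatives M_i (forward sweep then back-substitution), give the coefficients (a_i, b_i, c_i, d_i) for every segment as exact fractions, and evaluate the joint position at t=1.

Δ: Δ0=5/2, Δ1=-8/3, Δ2=3, Δ3=2, Δ4=-6
row 1: diag=10, rhs=-31; c'=3/10, d'=-31/10
row 2: denom=8−3·3/10=71/10; d'=(34−3·-31/10)/(71/10)=433/71
row 3: denom=6−1·10/71=416/71; d'=(-6−1·433/71)/(416/71)=-859/416
row 4: denom=6−2·71/208=553/104; d'=(-48−2·-859/416)/(553/104)=-9125/1106
back: M4=-9125/1106
back: M3=-859/416−71/208·-9125/1106=831/1106
back: M2=433/71−10/71·831/1106=3314/553
back: M1=-31/10−3/10·3314/553=-5417/1106
M: M0=0, M1=-5417/1106, M2=3314/553, M3=831/1106, M4=-9125/1106, M5=0
seg 0: a=0, c=M0/2=0, d=(M1−M0)/(6·2)=-5417/13272, b=Δ0−h0·(2M0+M1)/6=6856/1659
seg 1: a=5, c=M1/2=-5417/2212, d=(M2−M1)/(6·3)=4015/6636, b=Δ1−h1·(2M1+M2)/6=-2539/3318
seg 2: a=-3, c=M2/2=1657/553, d=(M3−M2)/(6·1)=-5797/6636, b=Δ2−h2·(2M2+M3)/6=5821/6636
seg 3: a=0, c=M3/2=831/2212, d=(M4−M3)/(6·2)=-2489/3318, b=Δ3−h3·(2M3+M4)/6=14099/3318
seg 4: a=4, c=M4/2=-9125/2212, d=(M5−M4)/(6·1)=9125/6636, b=Δ4−h4·(2M4+M5)/6=-10783/3318
t_q=1 → seg 0, τ=1; S=0+6856/1659·τ+0·τ²+-5417/13272·τ³=16477/4424

  seg 0: a=0 b=6856/1659 c=0 d=-5417/13272
  seg 1: a=5 b=-2539/3318 c=-5417/2212 d=4015/6636
  seg 2: a=-3 b=5821/6636 c=1657/553 d=-5797/6636
  seg 3: a=0 b=14099/3318 c=831/2212 d=-2489/3318
  seg 4: a=4 b=-10783/3318 c=-9125/2212 d=9125/6636
S(1) = 16477/4424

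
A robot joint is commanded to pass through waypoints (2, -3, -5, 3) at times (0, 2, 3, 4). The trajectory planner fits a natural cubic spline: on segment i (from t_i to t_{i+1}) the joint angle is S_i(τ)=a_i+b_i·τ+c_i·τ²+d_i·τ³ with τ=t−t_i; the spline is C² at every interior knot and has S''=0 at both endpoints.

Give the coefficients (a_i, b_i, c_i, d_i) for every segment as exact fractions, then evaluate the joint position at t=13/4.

  seg 0: a=2 b=-83/46 c=0 d=-4/23
  seg 1: a=-3 b=-179/46 c=-24/23 d=135/46
  seg 2: a=-5 b=65/23 c=357/46 d=-119/46
S(13/4) = -11331/2944

Δ: Δ0=-5/2, Δ1=-2, Δ2=8
row 1: diag=6, rhs=3; c'=1/6, d'=1/2
row 2: denom=4−1·1/6=23/6; d'=(60−1·1/2)/(23/6)=357/23
back: M2=357/23
back: M1=1/2−1/6·357/23=-48/23
M: M0=0, M1=-48/23, M2=357/23, M3=0
seg 0: a=2, c=M0/2=0, d=(M1−M0)/(6·2)=-4/23, b=Δ0−h0·(2M0+M1)/6=-83/46
seg 1: a=-3, c=M1/2=-24/23, d=(M2−M1)/(6·1)=135/46, b=Δ1−h1·(2M1+M2)/6=-179/46
seg 2: a=-5, c=M2/2=357/46, d=(M3−M2)/(6·1)=-119/46, b=Δ2−h2·(2M2+M3)/6=65/23
t_q=13/4 → seg 2, τ=1/4; S=-5+65/23·τ+357/46·τ²+-119/46·τ³=-11331/2944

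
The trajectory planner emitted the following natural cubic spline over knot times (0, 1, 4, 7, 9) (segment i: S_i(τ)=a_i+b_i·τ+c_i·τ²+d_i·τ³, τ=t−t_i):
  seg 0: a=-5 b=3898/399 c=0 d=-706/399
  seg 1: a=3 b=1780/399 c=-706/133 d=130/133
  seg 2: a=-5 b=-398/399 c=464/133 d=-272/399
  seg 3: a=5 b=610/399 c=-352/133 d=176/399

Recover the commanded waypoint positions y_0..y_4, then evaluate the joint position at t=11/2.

y_0 = S_0(0) = a_0 = -5
y_1 = S_1(0) = a_1 = 3
y_2 = S_2(0) = a_2 = -5
y_3 = S_3(0) = a_3 = 5
y_4 = S_3(2) = 1
t_q=11/2 is in segment 2 (τ=3/2); S_2(τ)=-18/19

y_0=-5 y_1=3 y_2=-5 y_3=5 y_4=1
S(11/2) = -18/19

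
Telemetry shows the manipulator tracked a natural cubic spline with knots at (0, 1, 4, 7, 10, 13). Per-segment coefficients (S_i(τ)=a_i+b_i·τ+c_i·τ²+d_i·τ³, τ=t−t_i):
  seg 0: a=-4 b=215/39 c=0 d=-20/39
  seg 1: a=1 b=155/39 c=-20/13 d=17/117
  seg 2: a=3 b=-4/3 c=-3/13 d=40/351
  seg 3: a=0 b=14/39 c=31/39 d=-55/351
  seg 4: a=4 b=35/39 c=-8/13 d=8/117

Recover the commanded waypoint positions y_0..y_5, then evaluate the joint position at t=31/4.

y_0=-4 y_1=1 y_2=3 y_3=0 y_4=4 y_5=3
S(31/4) = 541/832

y_0 = S_0(0) = a_0 = -4
y_1 = S_1(0) = a_1 = 1
y_2 = S_2(0) = a_2 = 3
y_3 = S_3(0) = a_3 = 0
y_4 = S_4(0) = a_4 = 4
y_5 = S_4(3) = 3
t_q=31/4 is in segment 3 (τ=3/4); S_3(τ)=541/832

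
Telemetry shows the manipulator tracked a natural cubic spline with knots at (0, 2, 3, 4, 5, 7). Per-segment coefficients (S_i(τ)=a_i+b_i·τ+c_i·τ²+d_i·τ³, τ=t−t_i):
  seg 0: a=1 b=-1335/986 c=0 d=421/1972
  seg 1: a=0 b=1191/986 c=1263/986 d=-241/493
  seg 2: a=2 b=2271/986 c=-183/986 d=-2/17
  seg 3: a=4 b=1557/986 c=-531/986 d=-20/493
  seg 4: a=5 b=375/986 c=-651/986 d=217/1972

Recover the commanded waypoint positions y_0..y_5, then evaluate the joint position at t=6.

y_0=1 y_1=0 y_2=2 y_3=4 y_4=5 y_5=4
S(6) = 9525/1972

y_0 = S_0(0) = a_0 = 1
y_1 = S_1(0) = a_1 = 0
y_2 = S_2(0) = a_2 = 2
y_3 = S_3(0) = a_3 = 4
y_4 = S_4(0) = a_4 = 5
y_5 = S_4(2) = 4
t_q=6 is in segment 4 (τ=1); S_4(τ)=9525/1972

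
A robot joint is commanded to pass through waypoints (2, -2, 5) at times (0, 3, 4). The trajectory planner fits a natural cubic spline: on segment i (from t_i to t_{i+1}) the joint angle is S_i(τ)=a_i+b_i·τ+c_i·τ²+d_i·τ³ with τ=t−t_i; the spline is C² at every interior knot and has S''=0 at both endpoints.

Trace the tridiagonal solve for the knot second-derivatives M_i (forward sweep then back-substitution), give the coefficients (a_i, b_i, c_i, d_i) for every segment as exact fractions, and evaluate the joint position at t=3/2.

Δ: Δ0=-4/3, Δ1=7
row 1: diag=8, rhs=50; c'=1/8, d'=25/4
back: M1=25/4
M: M0=0, M1=25/4, M2=0
seg 0: a=2, c=M0/2=0, d=(M1−M0)/(6·3)=25/72, b=Δ0−h0·(2M0+M1)/6=-107/24
seg 1: a=-2, c=M1/2=25/8, d=(M2−M1)/(6·1)=-25/24, b=Δ1−h1·(2M1+M2)/6=59/12
t_q=3/2 → seg 0, τ=3/2; S=2+-107/24·τ+0·τ²+25/72·τ³=-225/64

  seg 0: a=2 b=-107/24 c=0 d=25/72
  seg 1: a=-2 b=59/12 c=25/8 d=-25/24
S(3/2) = -225/64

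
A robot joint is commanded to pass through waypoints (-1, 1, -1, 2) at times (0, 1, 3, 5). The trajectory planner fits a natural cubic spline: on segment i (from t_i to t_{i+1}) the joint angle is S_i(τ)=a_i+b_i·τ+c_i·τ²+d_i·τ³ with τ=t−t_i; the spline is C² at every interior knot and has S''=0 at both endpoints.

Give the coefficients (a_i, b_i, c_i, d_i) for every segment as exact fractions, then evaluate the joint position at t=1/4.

  seg 0: a=-1 b=117/44 c=0 d=-29/44
  seg 1: a=1 b=15/22 c=-87/44 d=25/44
  seg 2: a=-1 b=-9/22 c=63/44 d=-21/88
S(1/4) = -973/2816

Δ: Δ0=2, Δ1=-1, Δ2=3/2
row 1: diag=6, rhs=-18; c'=1/3, d'=-3
row 2: denom=8−2·1/3=22/3; d'=(15−2·-3)/(22/3)=63/22
back: M2=63/22
back: M1=-3−1/3·63/22=-87/22
M: M0=0, M1=-87/22, M2=63/22, M3=0
seg 0: a=-1, c=M0/2=0, d=(M1−M0)/(6·1)=-29/44, b=Δ0−h0·(2M0+M1)/6=117/44
seg 1: a=1, c=M1/2=-87/44, d=(M2−M1)/(6·2)=25/44, b=Δ1−h1·(2M1+M2)/6=15/22
seg 2: a=-1, c=M2/2=63/44, d=(M3−M2)/(6·2)=-21/88, b=Δ2−h2·(2M2+M3)/6=-9/22
t_q=1/4 → seg 0, τ=1/4; S=-1+117/44·τ+0·τ²+-29/44·τ³=-973/2816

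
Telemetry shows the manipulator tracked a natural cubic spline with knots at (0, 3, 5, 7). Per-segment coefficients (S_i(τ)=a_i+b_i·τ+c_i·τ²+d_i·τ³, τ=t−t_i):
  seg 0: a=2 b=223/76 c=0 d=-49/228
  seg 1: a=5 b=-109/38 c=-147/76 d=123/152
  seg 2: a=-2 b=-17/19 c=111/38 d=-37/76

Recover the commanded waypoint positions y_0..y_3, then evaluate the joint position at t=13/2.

y_0 = S_0(0) = a_0 = 2
y_1 = S_1(0) = a_1 = 5
y_2 = S_2(0) = a_2 = -2
y_3 = S_2(2) = 4
t_q=13/2 is in segment 2 (τ=3/2); S_2(τ)=965/608

y_0=2 y_1=5 y_2=-2 y_3=4
S(13/2) = 965/608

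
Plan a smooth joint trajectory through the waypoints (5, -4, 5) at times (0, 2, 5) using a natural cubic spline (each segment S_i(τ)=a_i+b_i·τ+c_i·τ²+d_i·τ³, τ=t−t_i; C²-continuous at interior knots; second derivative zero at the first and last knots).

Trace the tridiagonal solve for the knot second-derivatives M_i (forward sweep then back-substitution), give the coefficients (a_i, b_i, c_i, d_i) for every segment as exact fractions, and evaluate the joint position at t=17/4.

Δ: Δ0=-9/2, Δ1=3
row 1: diag=10, rhs=45; c'=3/10, d'=9/2
back: M1=9/2
M: M0=0, M1=9/2, M2=0
seg 0: a=5, c=M0/2=0, d=(M1−M0)/(6·2)=3/8, b=Δ0−h0·(2M0+M1)/6=-6
seg 1: a=-4, c=M1/2=9/4, d=(M2−M1)/(6·3)=-1/4, b=Δ1−h1·(2M1+M2)/6=-3/2
t_q=17/4 → seg 1, τ=9/4; S=-4+-3/2·τ+9/4·τ²+-1/4·τ³=299/256

  seg 0: a=5 b=-6 c=0 d=3/8
  seg 1: a=-4 b=-3/2 c=9/4 d=-1/4
S(17/4) = 299/256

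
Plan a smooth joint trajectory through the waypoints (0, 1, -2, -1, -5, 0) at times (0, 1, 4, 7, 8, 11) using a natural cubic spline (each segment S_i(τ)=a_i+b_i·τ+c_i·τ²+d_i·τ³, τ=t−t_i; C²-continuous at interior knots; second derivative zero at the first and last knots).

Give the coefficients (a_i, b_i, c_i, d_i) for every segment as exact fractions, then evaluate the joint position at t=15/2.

Δ: Δ0=1, Δ1=-1, Δ2=1/3, Δ3=-4, Δ4=5/3
row 1: diag=8, rhs=-12; c'=3/8, d'=-3/2
row 2: denom=12−3·3/8=87/8; d'=(8−3·-3/2)/(87/8)=100/87
row 3: denom=8−3·8/29=208/29; d'=(-26−3·100/87)/(208/29)=-427/104
row 4: denom=8−1·29/208=1635/208; d'=(34−1·-427/104)/(1635/208)=2642/545
back: M4=2642/545
back: M3=-427/104−29/208·2642/545=-2606/545
back: M2=100/87−8/29·-2606/545=4036/1635
back: M1=-3/2−3/8·4036/1635=-1322/545
M: M0=0, M1=-1322/545, M2=4036/1635, M3=-2606/545, M4=2642/545, M5=0
seg 0: a=0, c=M0/2=0, d=(M1−M0)/(6·1)=-661/1635, b=Δ0−h0·(2M0+M1)/6=2296/1635
seg 1: a=1, c=M1/2=-661/545, d=(M2−M1)/(6·3)=4001/14715, b=Δ1−h1·(2M1+M2)/6=313/1635
seg 2: a=-2, c=M2/2=2018/1635, d=(M3−M2)/(6·3)=-5927/14715, b=Δ2−h2·(2M2+M3)/6=418/1635
seg 3: a=-1, c=M3/2=-1303/545, d=(M4−M3)/(6·1)=2624/1635, b=Δ3−h3·(2M3+M4)/6=-1051/327
seg 4: a=-5, c=M4/2=1321/545, d=(M5−M4)/(6·3)=-1321/4905, b=Δ4−h4·(2M4+M5)/6=-5201/1635
t_q=15/2 → seg 3, τ=1/2; S=-1+-1051/327·τ+-1303/545·τ²+2624/1635·τ³=-6549/2180

  seg 0: a=0 b=2296/1635 c=0 d=-661/1635
  seg 1: a=1 b=313/1635 c=-661/545 d=4001/14715
  seg 2: a=-2 b=418/1635 c=2018/1635 d=-5927/14715
  seg 3: a=-1 b=-1051/327 c=-1303/545 d=2624/1635
  seg 4: a=-5 b=-5201/1635 c=1321/545 d=-1321/4905
S(15/2) = -6549/2180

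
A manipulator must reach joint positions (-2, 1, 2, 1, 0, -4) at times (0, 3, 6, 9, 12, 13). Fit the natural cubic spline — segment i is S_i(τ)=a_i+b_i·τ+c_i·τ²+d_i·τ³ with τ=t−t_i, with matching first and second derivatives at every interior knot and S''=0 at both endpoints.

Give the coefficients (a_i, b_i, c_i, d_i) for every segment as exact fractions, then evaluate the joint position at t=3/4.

  seg 0: a=-2 b=1334/1209 c=0 d=-125/10881
  seg 1: a=1 b=959/1209 c=-125/1209 d=-181/10881
  seg 2: a=2 b=-334/1209 c=-102/403 d=283/3627
  seg 3: a=1 b=29/93 c=181/403 d=-803/3627
  seg 4: a=0 b=-3592/1209 c=-622/403 d=622/1209
S(3/4) = -30365/25792

Δ: Δ0=1, Δ1=1/3, Δ2=-1/3, Δ3=-1/3, Δ4=-4
row 1: diag=12, rhs=-4; c'=1/4, d'=-1/3
row 2: denom=12−3·1/4=45/4; d'=(-4−3·-1/3)/(45/4)=-4/15
row 3: denom=12−3·4/15=56/5; d'=(0−3·-4/15)/(56/5)=1/14
row 4: denom=8−3·15/56=403/56; d'=(-22−3·1/14)/(403/56)=-1244/403
back: M4=-1244/403
back: M3=1/14−15/56·-1244/403=362/403
back: M2=-4/15−4/15·362/403=-204/403
back: M1=-1/3−1/4·-204/403=-250/1209
M: M0=0, M1=-250/1209, M2=-204/403, M3=362/403, M4=-1244/403, M5=0
seg 0: a=-2, c=M0/2=0, d=(M1−M0)/(6·3)=-125/10881, b=Δ0−h0·(2M0+M1)/6=1334/1209
seg 1: a=1, c=M1/2=-125/1209, d=(M2−M1)/(6·3)=-181/10881, b=Δ1−h1·(2M1+M2)/6=959/1209
seg 2: a=2, c=M2/2=-102/403, d=(M3−M2)/(6·3)=283/3627, b=Δ2−h2·(2M2+M3)/6=-334/1209
seg 3: a=1, c=M3/2=181/403, d=(M4−M3)/(6·3)=-803/3627, b=Δ3−h3·(2M3+M4)/6=29/93
seg 4: a=0, c=M4/2=-622/403, d=(M5−M4)/(6·1)=622/1209, b=Δ4−h4·(2M4+M5)/6=-3592/1209
t_q=3/4 → seg 0, τ=3/4; S=-2+1334/1209·τ+0·τ²+-125/10881·τ³=-30365/25792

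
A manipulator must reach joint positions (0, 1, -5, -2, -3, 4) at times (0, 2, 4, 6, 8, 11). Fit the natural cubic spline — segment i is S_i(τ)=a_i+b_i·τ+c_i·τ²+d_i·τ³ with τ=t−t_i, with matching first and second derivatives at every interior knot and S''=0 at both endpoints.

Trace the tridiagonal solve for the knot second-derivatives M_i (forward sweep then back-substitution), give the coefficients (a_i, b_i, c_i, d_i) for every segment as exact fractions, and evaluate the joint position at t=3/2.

Δ: Δ0=1/2, Δ1=-3, Δ2=3/2, Δ3=-1/2, Δ4=7/3
row 1: diag=8, rhs=-21; c'=1/4, d'=-21/8
row 2: denom=8−2·1/4=15/2; d'=(27−2·-21/8)/(15/2)=43/10
row 3: denom=8−2·4/15=112/15; d'=(-12−2·43/10)/(112/15)=-309/112
row 4: denom=10−2·15/56=265/28; d'=(17−2·-309/112)/(265/28)=1261/530
back: M4=1261/530
back: M3=-309/112−15/56·1261/530=-180/53
back: M2=43/10−4/15·-180/53=2759/530
back: M1=-21/8−1/4·2759/530=-2081/530
M: M0=0, M1=-2081/530, M2=2759/530, M3=-180/53, M4=1261/530, M5=0
seg 0: a=0, c=M0/2=0, d=(M1−M0)/(6·2)=-2081/6360, b=Δ0−h0·(2M0+M1)/6=1438/795
seg 1: a=1, c=M1/2=-2081/1060, d=(M2−M1)/(6·2)=121/159, b=Δ1−h1·(2M1+M2)/6=-3367/1590
seg 2: a=-5, c=M2/2=2759/1060, d=(M3−M2)/(6·2)=-4559/6360, b=Δ2−h2·(2M2+M3)/6=-1333/1590
seg 3: a=-2, c=M3/2=-90/53, d=(M4−M3)/(6·2)=3061/6360, b=Δ3−h3·(2M3+M4)/6=772/795
seg 4: a=-3, c=M4/2=1261/1060, d=(M5−M4)/(6·3)=-1261/9540, b=Δ4−h4·(2M4+M5)/6=-73/1590
t_q=3/2 → seg 0, τ=3/2; S=0+1438/795·τ+0·τ²+-2081/6360·τ³=27287/16960

  seg 0: a=0 b=1438/795 c=0 d=-2081/6360
  seg 1: a=1 b=-3367/1590 c=-2081/1060 d=121/159
  seg 2: a=-5 b=-1333/1590 c=2759/1060 d=-4559/6360
  seg 3: a=-2 b=772/795 c=-90/53 d=3061/6360
  seg 4: a=-3 b=-73/1590 c=1261/1060 d=-1261/9540
S(3/2) = 27287/16960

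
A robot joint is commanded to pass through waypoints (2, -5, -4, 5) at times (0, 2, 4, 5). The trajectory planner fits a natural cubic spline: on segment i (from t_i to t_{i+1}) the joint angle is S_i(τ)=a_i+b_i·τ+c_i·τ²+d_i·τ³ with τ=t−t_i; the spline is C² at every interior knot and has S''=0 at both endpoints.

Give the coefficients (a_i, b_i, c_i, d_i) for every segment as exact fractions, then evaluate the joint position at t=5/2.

Δ: Δ0=-7/2, Δ1=1/2, Δ2=9
row 1: diag=8, rhs=24; c'=1/4, d'=3
row 2: denom=6−2·1/4=11/2; d'=(51−2·3)/(11/2)=90/11
back: M2=90/11
back: M1=3−1/4·90/11=21/22
M: M0=0, M1=21/22, M2=90/11, M3=0
seg 0: a=2, c=M0/2=0, d=(M1−M0)/(6·2)=7/88, b=Δ0−h0·(2M0+M1)/6=-42/11
seg 1: a=-5, c=M1/2=21/44, d=(M2−M1)/(6·2)=53/88, b=Δ1−h1·(2M1+M2)/6=-63/22
seg 2: a=-4, c=M2/2=45/11, d=(M3−M2)/(6·1)=-15/11, b=Δ2−h2·(2M2+M3)/6=69/11
t_q=5/2 → seg 1, τ=1/2; S=-5+-63/22·τ+21/44·τ²+53/88·τ³=-4391/704

  seg 0: a=2 b=-42/11 c=0 d=7/88
  seg 1: a=-5 b=-63/22 c=21/44 d=53/88
  seg 2: a=-4 b=69/11 c=45/11 d=-15/11
S(5/2) = -4391/704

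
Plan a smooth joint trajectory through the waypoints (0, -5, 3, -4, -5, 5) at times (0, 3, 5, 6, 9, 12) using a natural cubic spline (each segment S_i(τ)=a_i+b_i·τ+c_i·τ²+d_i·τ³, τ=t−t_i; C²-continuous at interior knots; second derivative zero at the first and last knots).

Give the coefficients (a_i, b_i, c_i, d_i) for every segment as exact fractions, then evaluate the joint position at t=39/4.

  seg 0: a=0 b=-3791/792 c=0 d=2471/7128
  seg 1: a=-5 b=1811/396 c=2471/792 d=-1349/792
  seg 2: a=3 b=-149/44 c=-5623/792 d=251/72
  seg 3: a=-4 b=-5645/792 c=665/198 d=-2599/7128
  seg 4: a=-5 b=1259/396 c=61/792 d=-61/7128
S(39/4) = -14507/5632

Δ: Δ0=-5/3, Δ1=4, Δ2=-7, Δ3=-1/3, Δ4=10/3
row 1: diag=10, rhs=34; c'=1/5, d'=17/5
row 2: denom=6−2·1/5=28/5; d'=(-66−2·17/5)/(28/5)=-13
row 3: denom=8−1·5/28=219/28; d'=(40−1·-13)/(219/28)=1484/219
row 4: denom=12−3·28/73=792/73; d'=(22−3·1484/219)/(792/73)=61/396
back: M4=61/396
back: M3=1484/219−28/73·61/396=665/99
back: M2=-13−5/28·665/99=-5623/396
back: M1=17/5−1/5·-5623/396=2471/396
M: M0=0, M1=2471/396, M2=-5623/396, M3=665/99, M4=61/396, M5=0
seg 0: a=0, c=M0/2=0, d=(M1−M0)/(6·3)=2471/7128, b=Δ0−h0·(2M0+M1)/6=-3791/792
seg 1: a=-5, c=M1/2=2471/792, d=(M2−M1)/(6·2)=-1349/792, b=Δ1−h1·(2M1+M2)/6=1811/396
seg 2: a=3, c=M2/2=-5623/792, d=(M3−M2)/(6·1)=251/72, b=Δ2−h2·(2M2+M3)/6=-149/44
seg 3: a=-4, c=M3/2=665/198, d=(M4−M3)/(6·3)=-2599/7128, b=Δ3−h3·(2M3+M4)/6=-5645/792
seg 4: a=-5, c=M4/2=61/792, d=(M5−M4)/(6·3)=-61/7128, b=Δ4−h4·(2M4+M5)/6=1259/396
t_q=39/4 → seg 4, τ=3/4; S=-5+1259/396·τ+61/792·τ²+-61/7128·τ³=-14507/5632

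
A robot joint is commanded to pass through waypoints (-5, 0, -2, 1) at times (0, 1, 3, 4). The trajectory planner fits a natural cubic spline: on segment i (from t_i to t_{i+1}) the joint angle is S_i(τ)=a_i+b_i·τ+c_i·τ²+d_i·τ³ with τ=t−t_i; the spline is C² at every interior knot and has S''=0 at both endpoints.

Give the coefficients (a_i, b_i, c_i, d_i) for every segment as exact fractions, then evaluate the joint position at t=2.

Δ: Δ0=5, Δ1=-1, Δ2=3
row 1: diag=6, rhs=-36; c'=1/3, d'=-6
row 2: denom=6−2·1/3=16/3; d'=(24−2·-6)/(16/3)=27/4
back: M2=27/4
back: M1=-6−1/3·27/4=-33/4
M: M0=0, M1=-33/4, M2=27/4, M3=0
seg 0: a=-5, c=M0/2=0, d=(M1−M0)/(6·1)=-11/8, b=Δ0−h0·(2M0+M1)/6=51/8
seg 1: a=0, c=M1/2=-33/8, d=(M2−M1)/(6·2)=5/4, b=Δ1−h1·(2M1+M2)/6=9/4
seg 2: a=-2, c=M2/2=27/8, d=(M3−M2)/(6·1)=-9/8, b=Δ2−h2·(2M2+M3)/6=3/4
t_q=2 → seg 1, τ=1; S=0+9/4·τ+-33/8·τ²+5/4·τ³=-5/8

  seg 0: a=-5 b=51/8 c=0 d=-11/8
  seg 1: a=0 b=9/4 c=-33/8 d=5/4
  seg 2: a=-2 b=3/4 c=27/8 d=-9/8
S(2) = -5/8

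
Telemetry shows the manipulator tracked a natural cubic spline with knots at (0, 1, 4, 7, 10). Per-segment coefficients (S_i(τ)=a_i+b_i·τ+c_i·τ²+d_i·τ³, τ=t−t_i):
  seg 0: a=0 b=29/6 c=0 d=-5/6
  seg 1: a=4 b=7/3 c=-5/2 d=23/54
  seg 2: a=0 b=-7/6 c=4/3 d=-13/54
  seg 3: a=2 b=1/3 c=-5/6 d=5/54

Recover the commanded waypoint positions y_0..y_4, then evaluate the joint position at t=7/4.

y_0 = S_0(0) = a_0 = 0
y_1 = S_1(0) = a_1 = 4
y_2 = S_2(0) = a_2 = 0
y_3 = S_3(0) = a_3 = 2
y_4 = S_3(3) = -2
t_q=7/4 is in segment 1 (τ=3/4); S_1(τ)=579/128

y_0=0 y_1=4 y_2=0 y_3=2 y_4=-2
S(7/4) = 579/128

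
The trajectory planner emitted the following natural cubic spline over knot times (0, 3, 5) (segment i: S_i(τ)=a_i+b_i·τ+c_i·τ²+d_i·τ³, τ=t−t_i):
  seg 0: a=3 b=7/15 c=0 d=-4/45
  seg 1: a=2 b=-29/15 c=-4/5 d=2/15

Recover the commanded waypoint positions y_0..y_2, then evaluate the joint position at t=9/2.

y_0 = S_0(0) = a_0 = 3
y_1 = S_1(0) = a_1 = 2
y_2 = S_1(2) = -4
t_q=9/2 is in segment 1 (τ=3/2); S_1(τ)=-9/4

y_0=3 y_1=2 y_2=-4
S(9/2) = -9/4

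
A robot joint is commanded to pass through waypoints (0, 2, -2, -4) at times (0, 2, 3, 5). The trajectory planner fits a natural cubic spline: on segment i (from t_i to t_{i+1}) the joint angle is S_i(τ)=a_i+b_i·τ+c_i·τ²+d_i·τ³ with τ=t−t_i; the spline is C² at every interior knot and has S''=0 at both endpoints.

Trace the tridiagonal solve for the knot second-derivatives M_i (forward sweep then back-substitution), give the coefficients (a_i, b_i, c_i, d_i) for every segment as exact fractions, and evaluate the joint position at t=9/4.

  seg 0: a=0 b=101/35 c=0 d=-33/70
  seg 1: a=2 b=-97/35 c=-99/35 d=8/5
  seg 2: a=-2 b=-127/35 c=69/35 d=-23/70
S(9/4) = 647/560

Δ: Δ0=1, Δ1=-4, Δ2=-1
row 1: diag=6, rhs=-30; c'=1/6, d'=-5
row 2: denom=6−1·1/6=35/6; d'=(18−1·-5)/(35/6)=138/35
back: M2=138/35
back: M1=-5−1/6·138/35=-198/35
M: M0=0, M1=-198/35, M2=138/35, M3=0
seg 0: a=0, c=M0/2=0, d=(M1−M0)/(6·2)=-33/70, b=Δ0−h0·(2M0+M1)/6=101/35
seg 1: a=2, c=M1/2=-99/35, d=(M2−M1)/(6·1)=8/5, b=Δ1−h1·(2M1+M2)/6=-97/35
seg 2: a=-2, c=M2/2=69/35, d=(M3−M2)/(6·2)=-23/70, b=Δ2−h2·(2M2+M3)/6=-127/35
t_q=9/4 → seg 1, τ=1/4; S=2+-97/35·τ+-99/35·τ²+8/5·τ³=647/560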